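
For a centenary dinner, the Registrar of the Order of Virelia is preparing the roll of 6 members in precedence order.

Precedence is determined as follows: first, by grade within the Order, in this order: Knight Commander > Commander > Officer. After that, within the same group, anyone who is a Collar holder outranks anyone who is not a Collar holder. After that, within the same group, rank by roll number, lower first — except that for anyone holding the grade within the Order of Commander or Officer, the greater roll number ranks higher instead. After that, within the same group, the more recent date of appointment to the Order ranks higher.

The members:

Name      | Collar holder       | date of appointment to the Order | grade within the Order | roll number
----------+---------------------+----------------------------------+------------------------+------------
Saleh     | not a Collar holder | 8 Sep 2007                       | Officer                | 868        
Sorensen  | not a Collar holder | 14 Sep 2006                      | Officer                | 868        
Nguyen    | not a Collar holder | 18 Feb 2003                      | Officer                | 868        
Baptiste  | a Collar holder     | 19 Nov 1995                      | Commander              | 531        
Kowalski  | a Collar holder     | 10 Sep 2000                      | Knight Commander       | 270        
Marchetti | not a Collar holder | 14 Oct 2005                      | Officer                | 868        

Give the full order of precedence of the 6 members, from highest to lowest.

Kowalski, Baptiste, Saleh, Sorensen, Marchetti, Nguyen

By grade within the Order: Kowalski (Knight Commander); then Baptiste (Commander); then Saleh, Sorensen, Marchetti and Nguyen (Officer).
Saleh, Sorensen, Marchetti and Nguyen are each not a Collar holder, so the next rule applies.
Saleh, Sorensen, Marchetti and Nguyen all have roll number 868, so the next rule applies.
Among Saleh, Sorensen, Marchetti and Nguyen, by date of appointment to the Order (later first): Saleh (8 Sep 2007) before Sorensen (14 Sep 2006) before Marchetti (14 Oct 2005) before Nguyen (18 Feb 2003).
Full order: Kowalski, Baptiste, Saleh, Sorensen, Marchetti, Nguyen.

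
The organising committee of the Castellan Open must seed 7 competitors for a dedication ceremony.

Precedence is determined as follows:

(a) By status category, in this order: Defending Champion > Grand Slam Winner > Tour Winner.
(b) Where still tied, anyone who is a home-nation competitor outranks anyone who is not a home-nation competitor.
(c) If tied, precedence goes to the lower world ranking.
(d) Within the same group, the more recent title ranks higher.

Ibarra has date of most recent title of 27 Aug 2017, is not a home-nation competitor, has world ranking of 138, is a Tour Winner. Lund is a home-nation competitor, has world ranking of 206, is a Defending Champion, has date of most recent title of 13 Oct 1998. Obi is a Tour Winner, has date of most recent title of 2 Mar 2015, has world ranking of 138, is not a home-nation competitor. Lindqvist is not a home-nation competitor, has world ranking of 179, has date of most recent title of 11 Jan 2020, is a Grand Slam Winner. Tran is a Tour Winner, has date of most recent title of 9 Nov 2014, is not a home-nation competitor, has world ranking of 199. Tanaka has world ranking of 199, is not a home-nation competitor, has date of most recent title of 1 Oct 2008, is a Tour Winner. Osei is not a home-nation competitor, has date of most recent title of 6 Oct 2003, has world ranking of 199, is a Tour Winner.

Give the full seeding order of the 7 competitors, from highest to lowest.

Lund, Lindqvist, Ibarra, Obi, Tran, Tanaka, Osei

By status category: Lund (Defending Champion); then Lindqvist (Grand Slam Winner); then Ibarra, Obi, Tran, Tanaka and Osei (Tour Winner).
Ibarra, Obi, Tran, Tanaka and Osei are each not a home-nation competitor, so the next rule applies.
Among Ibarra, Obi, Tran, Tanaka and Osei, by world ranking (lower first): Ibarra and Obi (138) before Tran, Tanaka and Osei (199).
Among Ibarra and Obi, by date of most recent title (later first): Ibarra (27 Aug 2017) before Obi (2 Mar 2015).
Among Tran, Tanaka and Osei, by date of most recent title (later first): Tran (9 Nov 2014) before Tanaka (1 Oct 2008) before Osei (6 Oct 2003).
Full order: Lund, Lindqvist, Ibarra, Obi, Tran, Tanaka, Osei.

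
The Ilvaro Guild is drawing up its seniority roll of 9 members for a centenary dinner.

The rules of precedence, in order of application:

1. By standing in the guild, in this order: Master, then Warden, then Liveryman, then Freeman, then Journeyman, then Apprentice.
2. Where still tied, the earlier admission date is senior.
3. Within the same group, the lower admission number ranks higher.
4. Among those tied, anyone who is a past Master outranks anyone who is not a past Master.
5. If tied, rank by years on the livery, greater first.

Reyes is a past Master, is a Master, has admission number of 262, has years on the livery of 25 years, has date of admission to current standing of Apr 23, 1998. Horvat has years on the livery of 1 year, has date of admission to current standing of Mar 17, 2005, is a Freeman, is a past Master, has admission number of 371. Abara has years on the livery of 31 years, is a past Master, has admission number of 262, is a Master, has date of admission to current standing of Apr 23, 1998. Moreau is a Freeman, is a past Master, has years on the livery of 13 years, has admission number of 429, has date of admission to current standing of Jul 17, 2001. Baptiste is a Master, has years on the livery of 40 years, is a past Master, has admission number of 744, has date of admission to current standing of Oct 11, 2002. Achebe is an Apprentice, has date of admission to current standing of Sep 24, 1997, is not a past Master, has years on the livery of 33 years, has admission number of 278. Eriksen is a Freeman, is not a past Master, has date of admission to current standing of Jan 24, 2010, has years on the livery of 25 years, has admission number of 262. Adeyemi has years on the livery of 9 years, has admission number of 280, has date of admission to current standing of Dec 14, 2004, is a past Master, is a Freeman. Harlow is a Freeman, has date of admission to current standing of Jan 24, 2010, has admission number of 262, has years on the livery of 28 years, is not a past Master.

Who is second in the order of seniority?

By standing in the guild: Abara, Reyes and Baptiste (Master); then Moreau, Adeyemi, Horvat, Harlow and Eriksen (Freeman); then Achebe (Apprentice).
Among Abara, Reyes and Baptiste, by date of admission to current standing (earlier first): Abara and Reyes (Apr 23, 1998) before Baptiste (Oct 11, 2002).
Abara and Reyes both have admission number 262, so the next rule applies.
Abara and Reyes are each a past Master, so the next rule applies.
Among Abara and Reyes, by years on the livery (higher first): Abara (31 years) before Reyes (25 years).
Among Moreau, Adeyemi, Horvat, Harlow and Eriksen, by date of admission to current standing (earlier first): Moreau (Jul 17, 2001) before Adeyemi (Dec 14, 2004) before Horvat (Mar 17, 2005) before Harlow and Eriksen (Jan 24, 2010).
Harlow and Eriksen both have admission number 262, so the next rule applies.
Harlow and Eriksen are each not a past Master, so the next rule applies.
Among Harlow and Eriksen, by years on the livery (higher first): Harlow (28 years) before Eriksen (25 years).
Order: Abara, Reyes, Baptiste, Moreau, Adeyemi, Horvat, Harlow, Eriksen, Achebe.

Reyes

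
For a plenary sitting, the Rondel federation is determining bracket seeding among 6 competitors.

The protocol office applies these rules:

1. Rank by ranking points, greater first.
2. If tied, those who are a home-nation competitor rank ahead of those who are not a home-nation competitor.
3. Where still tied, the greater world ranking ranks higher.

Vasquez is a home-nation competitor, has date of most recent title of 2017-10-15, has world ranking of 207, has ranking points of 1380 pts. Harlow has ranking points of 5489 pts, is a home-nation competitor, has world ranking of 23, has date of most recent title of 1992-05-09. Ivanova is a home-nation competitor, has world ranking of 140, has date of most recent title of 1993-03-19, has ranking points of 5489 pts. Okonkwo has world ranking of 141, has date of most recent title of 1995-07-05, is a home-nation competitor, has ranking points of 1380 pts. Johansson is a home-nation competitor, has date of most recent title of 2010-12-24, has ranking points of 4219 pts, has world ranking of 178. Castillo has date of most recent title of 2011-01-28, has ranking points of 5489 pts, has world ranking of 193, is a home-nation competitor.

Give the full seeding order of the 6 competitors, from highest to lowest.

Castillo, Ivanova, Harlow, Johansson, Vasquez, Okonkwo

By ranking points (higher first): Castillo, Ivanova and Harlow (each 5489 pts); then Johansson (4219 pts); then Vasquez and Okonkwo (both 1380 pts).
Castillo, Ivanova and Harlow are each a home-nation competitor, so the next rule applies.
Among Castillo, Ivanova and Harlow, by world ranking (higher first): Castillo (193) before Ivanova (140) before Harlow (23).
Vasquez and Okonkwo are each a home-nation competitor, so the next rule applies.
Among Vasquez and Okonkwo, by world ranking (higher first): Vasquez (207) before Okonkwo (141).
Full order: Castillo, Ivanova, Harlow, Johansson, Vasquez, Okonkwo.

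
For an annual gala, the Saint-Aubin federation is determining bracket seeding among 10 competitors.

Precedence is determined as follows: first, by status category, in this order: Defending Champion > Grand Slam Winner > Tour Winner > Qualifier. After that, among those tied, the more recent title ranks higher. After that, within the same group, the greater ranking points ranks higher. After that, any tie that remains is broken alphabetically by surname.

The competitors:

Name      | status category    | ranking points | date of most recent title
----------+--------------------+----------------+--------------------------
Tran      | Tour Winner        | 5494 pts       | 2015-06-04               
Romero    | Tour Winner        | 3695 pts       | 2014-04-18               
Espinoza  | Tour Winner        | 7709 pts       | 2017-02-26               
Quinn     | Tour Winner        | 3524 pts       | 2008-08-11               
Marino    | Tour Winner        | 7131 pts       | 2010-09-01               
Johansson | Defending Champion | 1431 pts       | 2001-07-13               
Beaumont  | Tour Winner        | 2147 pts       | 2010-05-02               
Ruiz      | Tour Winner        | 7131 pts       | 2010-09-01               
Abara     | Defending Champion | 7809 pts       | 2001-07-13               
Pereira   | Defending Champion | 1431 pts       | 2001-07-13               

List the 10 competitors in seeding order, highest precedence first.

By status category: Abara, Johansson and Pereira (Defending Champion); then Espinoza, Tran, Romero, Marino, Ruiz, Beaumont and Quinn (Tour Winner).
Abara, Johansson and Pereira all have date of most recent title 2001-07-13, so the next rule applies.
Among Abara, Johansson and Pereira, by ranking points (higher first): Abara (7809 pts) before Johansson and Pereira (1431 pts).
Among Johansson and Pereira, alphabetically by surname: Johansson before Pereira.
Among Espinoza, Tran, Romero, Marino, Ruiz, Beaumont and Quinn, by date of most recent title (later first): Espinoza (2017-02-26) before Tran (2015-06-04) before Romero (2014-04-18) before Marino and Ruiz (2010-09-01) before Beaumont (2010-05-02) before Quinn (2008-08-11).
Marino and Ruiz both have ranking points 7131 pts, so the next rule applies.
Among Marino and Ruiz, alphabetically by surname: Marino before Ruiz.
Full order: Abara, Johansson, Pereira, Espinoza, Tran, Romero, Marino, Ruiz, Beaumont, Quinn.

Abara, Johansson, Pereira, Espinoza, Tran, Romero, Marino, Ruiz, Beaumont, Quinn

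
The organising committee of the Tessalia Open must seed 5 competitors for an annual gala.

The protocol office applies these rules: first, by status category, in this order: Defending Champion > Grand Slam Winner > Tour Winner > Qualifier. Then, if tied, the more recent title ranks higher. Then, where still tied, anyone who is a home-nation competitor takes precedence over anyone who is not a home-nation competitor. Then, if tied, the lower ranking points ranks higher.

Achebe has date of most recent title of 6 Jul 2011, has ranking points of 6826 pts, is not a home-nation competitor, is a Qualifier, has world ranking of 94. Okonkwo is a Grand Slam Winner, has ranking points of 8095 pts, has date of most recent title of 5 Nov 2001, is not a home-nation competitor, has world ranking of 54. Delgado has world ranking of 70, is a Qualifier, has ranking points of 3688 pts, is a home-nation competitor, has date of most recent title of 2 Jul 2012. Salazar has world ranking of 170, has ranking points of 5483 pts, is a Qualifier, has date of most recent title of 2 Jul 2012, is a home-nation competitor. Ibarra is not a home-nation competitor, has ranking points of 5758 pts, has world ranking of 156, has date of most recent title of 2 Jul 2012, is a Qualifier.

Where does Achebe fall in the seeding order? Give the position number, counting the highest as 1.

5

By status category: Okonkwo (Grand Slam Winner); then Delgado, Salazar, Ibarra and Achebe (Qualifier).
Among Delgado, Salazar, Ibarra and Achebe, by date of most recent title (later first): Delgado, Salazar and Ibarra (2 Jul 2012) before Achebe (6 Jul 2011).
Among Delgado, Salazar and Ibarra, a home-nation competitor before not a home-nation competitor: Delgado and Salazar (a home-nation competitor) before Ibarra (not a home-nation competitor).
Among Delgado and Salazar, by ranking points (lower first): Delgado (3688 pts) before Salazar (5483 pts).
Order: Okonkwo, Delgado, Salazar, Ibarra, Achebe. So position 5.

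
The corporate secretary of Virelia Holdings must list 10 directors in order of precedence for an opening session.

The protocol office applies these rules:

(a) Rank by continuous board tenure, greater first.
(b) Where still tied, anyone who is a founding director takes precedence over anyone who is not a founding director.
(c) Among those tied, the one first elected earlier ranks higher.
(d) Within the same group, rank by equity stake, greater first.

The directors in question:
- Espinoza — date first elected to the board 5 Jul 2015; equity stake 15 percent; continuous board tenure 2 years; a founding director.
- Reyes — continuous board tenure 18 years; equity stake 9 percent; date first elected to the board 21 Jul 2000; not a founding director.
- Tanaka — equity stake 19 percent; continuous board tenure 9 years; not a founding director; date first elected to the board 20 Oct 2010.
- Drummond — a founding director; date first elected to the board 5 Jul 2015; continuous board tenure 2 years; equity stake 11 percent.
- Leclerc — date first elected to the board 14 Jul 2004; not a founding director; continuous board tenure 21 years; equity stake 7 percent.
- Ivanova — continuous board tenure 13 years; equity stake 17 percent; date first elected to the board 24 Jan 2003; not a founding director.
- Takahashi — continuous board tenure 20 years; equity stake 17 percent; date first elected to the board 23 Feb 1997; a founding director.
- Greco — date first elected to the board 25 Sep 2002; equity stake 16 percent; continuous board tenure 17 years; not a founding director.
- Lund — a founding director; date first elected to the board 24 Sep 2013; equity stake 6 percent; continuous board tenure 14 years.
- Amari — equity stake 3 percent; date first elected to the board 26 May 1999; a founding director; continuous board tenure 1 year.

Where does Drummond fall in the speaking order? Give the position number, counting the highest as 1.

By continuous board tenure (higher first): Leclerc (21 years); then Takahashi (20 years); then Reyes (18 years); then Greco (17 years); then Lund (14 years); then Ivanova (13 years); then Tanaka (9 years); then Espinoza and Drummond (both 2 years); then Amari (1 year).
Espinoza and Drummond are each a founding director, so the next rule applies.
Espinoza and Drummond both have date first elected to the board 5 Jul 2015, so the next rule applies.
Among Espinoza and Drummond, by equity stake (higher first): Espinoza (15 percent) before Drummond (11 percent).
Order: Leclerc, Takahashi, Reyes, Greco, Lund, Ivanova, Tanaka, Espinoza, Drummond, Amari. So position 9.

9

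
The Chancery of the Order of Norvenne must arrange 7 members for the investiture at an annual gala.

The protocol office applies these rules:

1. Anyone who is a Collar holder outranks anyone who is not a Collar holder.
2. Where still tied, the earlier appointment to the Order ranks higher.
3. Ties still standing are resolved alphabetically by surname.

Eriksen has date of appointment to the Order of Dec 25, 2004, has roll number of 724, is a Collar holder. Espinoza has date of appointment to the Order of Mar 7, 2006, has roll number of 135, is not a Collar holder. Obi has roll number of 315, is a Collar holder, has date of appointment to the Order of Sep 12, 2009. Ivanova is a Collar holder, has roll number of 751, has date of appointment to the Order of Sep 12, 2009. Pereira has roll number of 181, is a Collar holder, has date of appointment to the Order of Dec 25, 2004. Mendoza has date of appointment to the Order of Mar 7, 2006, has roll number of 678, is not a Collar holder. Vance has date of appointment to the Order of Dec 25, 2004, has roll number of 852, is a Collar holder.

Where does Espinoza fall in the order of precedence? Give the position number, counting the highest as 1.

By the first rule: Eriksen, Pereira, Vance, Ivanova and Obi (each a Collar holder); then Espinoza and Mendoza (both not a Collar holder).
Among Eriksen, Pereira, Vance, Ivanova and Obi, by date of appointment to the Order (earlier first): Eriksen, Pereira and Vance (Dec 25, 2004) before Ivanova and Obi (Sep 12, 2009).
Among Eriksen, Pereira and Vance, alphabetically by surname: Eriksen before Pereira before Vance.
Among Ivanova and Obi, alphabetically by surname: Ivanova before Obi.
Espinoza and Mendoza both have date of appointment to the Order Mar 7, 2006, so the next rule applies.
Among Espinoza and Mendoza, alphabetically by surname: Espinoza before Mendoza.
Order: Eriksen, Pereira, Vance, Ivanova, Obi, Espinoza, Mendoza. So position 6.

6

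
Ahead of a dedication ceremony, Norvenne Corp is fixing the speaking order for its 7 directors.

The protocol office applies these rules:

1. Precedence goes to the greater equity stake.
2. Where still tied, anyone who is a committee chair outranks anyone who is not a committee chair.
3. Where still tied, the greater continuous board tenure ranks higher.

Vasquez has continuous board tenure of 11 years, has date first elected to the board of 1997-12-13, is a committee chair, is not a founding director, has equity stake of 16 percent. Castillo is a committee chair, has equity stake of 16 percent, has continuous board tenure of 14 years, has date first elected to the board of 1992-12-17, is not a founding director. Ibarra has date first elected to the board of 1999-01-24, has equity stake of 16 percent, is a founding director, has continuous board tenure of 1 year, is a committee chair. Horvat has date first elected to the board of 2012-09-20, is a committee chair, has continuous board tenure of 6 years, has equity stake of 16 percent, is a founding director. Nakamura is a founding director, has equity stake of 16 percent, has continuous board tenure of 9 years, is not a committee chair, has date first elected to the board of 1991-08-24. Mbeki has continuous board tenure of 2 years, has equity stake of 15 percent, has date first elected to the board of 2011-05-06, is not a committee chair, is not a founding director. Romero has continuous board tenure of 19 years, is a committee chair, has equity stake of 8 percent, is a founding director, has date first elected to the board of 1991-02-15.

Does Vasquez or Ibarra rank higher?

Vasquez

By equity stake (higher first): Castillo, Vasquez, Horvat, Ibarra and Nakamura (each 16 percent); then Mbeki (15 percent); then Romero (8 percent).
Among Castillo, Vasquez, Horvat, Ibarra and Nakamura, a committee chair before not a committee chair: Castillo, Vasquez, Horvat and Ibarra (a committee chair) before Nakamura (not a committee chair).
Among Castillo, Vasquez, Horvat and Ibarra, by continuous board tenure (higher first): Castillo (14 years) before Vasquez (11 years) before Horvat (6 years) before Ibarra (1 year).
So Vasquez takes precedence.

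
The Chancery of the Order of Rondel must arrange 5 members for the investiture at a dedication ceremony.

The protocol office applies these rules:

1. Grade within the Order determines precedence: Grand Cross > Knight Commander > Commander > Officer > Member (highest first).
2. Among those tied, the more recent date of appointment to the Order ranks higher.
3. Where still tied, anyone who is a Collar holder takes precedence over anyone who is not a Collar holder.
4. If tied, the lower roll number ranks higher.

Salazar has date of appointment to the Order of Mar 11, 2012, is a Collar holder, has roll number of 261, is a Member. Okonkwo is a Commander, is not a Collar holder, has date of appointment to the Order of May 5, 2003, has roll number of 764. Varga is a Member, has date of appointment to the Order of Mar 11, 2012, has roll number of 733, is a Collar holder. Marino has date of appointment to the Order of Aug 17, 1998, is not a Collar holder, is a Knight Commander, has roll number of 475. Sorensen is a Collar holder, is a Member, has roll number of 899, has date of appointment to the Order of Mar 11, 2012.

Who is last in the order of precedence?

By grade within the Order: Marino (Knight Commander); then Okonkwo (Commander); then Salazar, Varga and Sorensen (Member).
Salazar, Varga and Sorensen all have date of appointment to the Order Mar 11, 2012, so the next rule applies.
Salazar, Varga and Sorensen are each a Collar holder, so the next rule applies.
Among Salazar, Varga and Sorensen, by roll number (lower first): Salazar (261) before Varga (733) before Sorensen (899).
Order: Marino, Okonkwo, Salazar, Varga, Sorensen.

Sorensen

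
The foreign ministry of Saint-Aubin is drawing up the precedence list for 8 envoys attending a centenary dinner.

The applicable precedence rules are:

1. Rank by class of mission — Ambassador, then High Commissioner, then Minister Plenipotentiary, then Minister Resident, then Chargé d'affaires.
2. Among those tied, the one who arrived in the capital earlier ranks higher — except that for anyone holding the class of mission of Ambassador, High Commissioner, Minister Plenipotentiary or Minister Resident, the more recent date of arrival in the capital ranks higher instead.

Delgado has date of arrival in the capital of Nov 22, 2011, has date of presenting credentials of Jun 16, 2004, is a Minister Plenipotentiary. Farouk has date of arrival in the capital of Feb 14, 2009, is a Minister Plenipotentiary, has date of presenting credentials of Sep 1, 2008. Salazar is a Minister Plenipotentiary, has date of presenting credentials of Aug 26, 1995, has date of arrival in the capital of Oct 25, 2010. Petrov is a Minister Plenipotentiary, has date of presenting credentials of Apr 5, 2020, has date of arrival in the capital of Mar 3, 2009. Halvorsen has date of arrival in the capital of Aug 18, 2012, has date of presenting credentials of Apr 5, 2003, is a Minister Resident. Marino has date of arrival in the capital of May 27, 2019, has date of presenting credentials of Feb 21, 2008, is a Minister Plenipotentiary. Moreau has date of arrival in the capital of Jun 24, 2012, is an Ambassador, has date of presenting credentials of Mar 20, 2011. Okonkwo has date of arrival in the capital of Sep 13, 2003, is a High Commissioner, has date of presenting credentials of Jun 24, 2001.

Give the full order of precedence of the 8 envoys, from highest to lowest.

Moreau, Okonkwo, Marino, Delgado, Salazar, Petrov, Farouk, Halvorsen

By class of mission: Moreau (Ambassador); then Okonkwo (High Commissioner); then Marino, Delgado, Salazar, Petrov and Farouk (Minister Plenipotentiary); then Halvorsen (Minister Resident).
Among Marino, Delgado, Salazar, Petrov and Farouk, by date of arrival in the capital (later first) (reversed rule for this group): Marino (May 27, 2019) before Delgado (Nov 22, 2011) before Salazar (Oct 25, 2010) before Petrov (Mar 3, 2009) before Farouk (Feb 14, 2009).
Full order: Moreau, Okonkwo, Marino, Delgado, Salazar, Petrov, Farouk, Halvorsen.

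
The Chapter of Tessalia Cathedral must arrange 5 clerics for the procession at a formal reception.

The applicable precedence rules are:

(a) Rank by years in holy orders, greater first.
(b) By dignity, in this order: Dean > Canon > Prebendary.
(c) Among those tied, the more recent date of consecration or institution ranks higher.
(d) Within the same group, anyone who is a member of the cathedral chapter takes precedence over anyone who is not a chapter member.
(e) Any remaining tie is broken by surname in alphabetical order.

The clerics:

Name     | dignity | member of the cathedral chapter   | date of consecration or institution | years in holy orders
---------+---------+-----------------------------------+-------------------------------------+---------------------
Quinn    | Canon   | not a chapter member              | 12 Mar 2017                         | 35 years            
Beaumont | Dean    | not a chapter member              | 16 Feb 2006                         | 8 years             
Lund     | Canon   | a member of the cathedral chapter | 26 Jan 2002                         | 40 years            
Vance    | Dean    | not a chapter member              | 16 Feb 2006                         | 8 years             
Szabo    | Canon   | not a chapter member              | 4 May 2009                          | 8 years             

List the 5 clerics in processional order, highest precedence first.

Lund, Quinn, Beaumont, Vance, Szabo

By years in holy orders (higher first): Lund (40 years); then Quinn (35 years); then Beaumont, Vance and Szabo (each 8 years).
Among Beaumont, Vance and Szabo, by dignity: Beaumont and Vance (Dean) before Szabo (Canon).
Beaumont and Vance both have date of consecration or institution 16 Feb 2006, so the next rule applies.
Beaumont and Vance are each not a chapter member, so the next rule applies.
Among Beaumont and Vance, alphabetically by surname: Beaumont before Vance.
Full order: Lund, Quinn, Beaumont, Vance, Szabo.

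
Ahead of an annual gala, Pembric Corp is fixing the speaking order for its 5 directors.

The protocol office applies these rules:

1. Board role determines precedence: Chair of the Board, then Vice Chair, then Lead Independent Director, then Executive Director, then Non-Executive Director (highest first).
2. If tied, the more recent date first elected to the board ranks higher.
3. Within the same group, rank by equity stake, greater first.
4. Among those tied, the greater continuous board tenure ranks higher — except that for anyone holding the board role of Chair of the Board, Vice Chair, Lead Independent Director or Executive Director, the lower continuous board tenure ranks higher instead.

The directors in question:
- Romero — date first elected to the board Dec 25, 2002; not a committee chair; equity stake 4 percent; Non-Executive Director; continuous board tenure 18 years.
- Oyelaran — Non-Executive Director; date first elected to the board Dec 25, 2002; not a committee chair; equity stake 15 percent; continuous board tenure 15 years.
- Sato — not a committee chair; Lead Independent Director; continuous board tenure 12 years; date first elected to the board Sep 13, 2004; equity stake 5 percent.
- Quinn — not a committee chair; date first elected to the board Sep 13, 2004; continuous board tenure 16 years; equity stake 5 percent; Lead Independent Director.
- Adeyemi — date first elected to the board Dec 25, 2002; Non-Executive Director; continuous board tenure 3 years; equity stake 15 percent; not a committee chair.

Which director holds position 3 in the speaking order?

Oyelaran

By board role: Sato and Quinn (Lead Independent Director); then Oyelaran, Adeyemi and Romero (Non-Executive Director).
Sato and Quinn both have date first elected to the board Sep 13, 2004, so the next rule applies.
Sato and Quinn both have equity stake 5 percent, so the next rule applies.
Among Sato and Quinn, by continuous board tenure (lower first) (reversed rule for this group): Sato (12 years) before Quinn (16 years).
Oyelaran, Adeyemi and Romero all have date first elected to the board Dec 25, 2002, so the next rule applies.
Among Oyelaran, Adeyemi and Romero, by equity stake (higher first): Oyelaran and Adeyemi (15 percent) before Romero (4 percent).
Among Oyelaran and Adeyemi, by continuous board tenure (higher first): Oyelaran (15 years) before Adeyemi (3 years).
Order: Sato, Quinn, Oyelaran, Adeyemi, Romero.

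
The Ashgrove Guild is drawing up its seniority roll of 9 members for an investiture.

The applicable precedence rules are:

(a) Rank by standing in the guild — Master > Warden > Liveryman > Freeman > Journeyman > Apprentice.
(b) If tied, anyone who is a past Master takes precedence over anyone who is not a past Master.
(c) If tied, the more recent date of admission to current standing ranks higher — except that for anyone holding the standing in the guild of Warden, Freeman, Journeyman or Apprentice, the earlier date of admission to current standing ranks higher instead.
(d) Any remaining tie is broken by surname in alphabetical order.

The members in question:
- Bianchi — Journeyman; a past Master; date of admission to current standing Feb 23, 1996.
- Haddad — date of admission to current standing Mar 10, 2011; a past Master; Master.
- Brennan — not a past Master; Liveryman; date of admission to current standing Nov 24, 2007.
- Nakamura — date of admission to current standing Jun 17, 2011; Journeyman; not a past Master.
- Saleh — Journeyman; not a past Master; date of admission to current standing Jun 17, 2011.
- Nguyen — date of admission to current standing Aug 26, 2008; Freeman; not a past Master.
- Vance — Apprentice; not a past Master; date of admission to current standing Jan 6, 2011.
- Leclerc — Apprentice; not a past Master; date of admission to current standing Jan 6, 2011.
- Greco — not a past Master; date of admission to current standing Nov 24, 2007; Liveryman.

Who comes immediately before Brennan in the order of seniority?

By standing in the guild: Haddad (Master); then Brennan and Greco (Liveryman); then Nguyen (Freeman); then Bianchi, Nakamura and Saleh (Journeyman); then Leclerc and Vance (Apprentice).
Brennan and Greco are each not a past Master, so the next rule applies.
Brennan and Greco both have date of admission to current standing Nov 24, 2007, so the next rule applies.
Among Brennan and Greco, alphabetically by surname: Brennan before Greco.
Among Bianchi, Nakamura and Saleh, a past Master before not a past Master: Bianchi (a past Master) before Nakamura and Saleh (not a past Master).
Nakamura and Saleh both have date of admission to current standing Jun 17, 2011, so the next rule applies.
Among Nakamura and Saleh, alphabetically by surname: Nakamura before Saleh.
Leclerc and Vance are each not a past Master, so the next rule applies.
Leclerc and Vance both have date of admission to current standing Jan 6, 2011, so the next rule applies.
Among Leclerc and Vance, alphabetically by surname: Leclerc before Vance.
Order: Haddad, Brennan, Greco, Nguyen, Bianchi, Nakamura, Saleh, Leclerc, Vance.

Haddad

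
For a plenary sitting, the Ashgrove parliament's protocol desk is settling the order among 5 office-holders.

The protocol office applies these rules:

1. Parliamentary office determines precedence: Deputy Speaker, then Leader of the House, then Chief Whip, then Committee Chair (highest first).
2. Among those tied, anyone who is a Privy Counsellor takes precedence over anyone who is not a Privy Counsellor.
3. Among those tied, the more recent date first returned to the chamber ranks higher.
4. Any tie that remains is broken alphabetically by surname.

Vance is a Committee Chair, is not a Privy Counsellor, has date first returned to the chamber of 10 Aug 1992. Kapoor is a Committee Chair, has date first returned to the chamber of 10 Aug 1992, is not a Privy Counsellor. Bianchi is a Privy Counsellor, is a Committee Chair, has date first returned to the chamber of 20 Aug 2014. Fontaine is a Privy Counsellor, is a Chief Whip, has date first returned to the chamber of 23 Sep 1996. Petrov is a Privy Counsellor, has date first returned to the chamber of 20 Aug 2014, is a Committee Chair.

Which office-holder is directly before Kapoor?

Petrov

By parliamentary office: Fontaine (Chief Whip); then Bianchi, Petrov, Kapoor and Vance (Committee Chair).
Among Bianchi, Petrov, Kapoor and Vance, a Privy Counsellor before not a Privy Counsellor: Bianchi and Petrov (a Privy Counsellor) before Kapoor and Vance (not a Privy Counsellor).
Bianchi and Petrov both have date first returned to the chamber 20 Aug 2014, so the next rule applies.
Among Bianchi and Petrov, alphabetically by surname: Bianchi before Petrov.
Kapoor and Vance both have date first returned to the chamber 10 Aug 1992, so the next rule applies.
Among Kapoor and Vance, alphabetically by surname: Kapoor before Vance.
Order: Fontaine, Bianchi, Petrov, Kapoor, Vance.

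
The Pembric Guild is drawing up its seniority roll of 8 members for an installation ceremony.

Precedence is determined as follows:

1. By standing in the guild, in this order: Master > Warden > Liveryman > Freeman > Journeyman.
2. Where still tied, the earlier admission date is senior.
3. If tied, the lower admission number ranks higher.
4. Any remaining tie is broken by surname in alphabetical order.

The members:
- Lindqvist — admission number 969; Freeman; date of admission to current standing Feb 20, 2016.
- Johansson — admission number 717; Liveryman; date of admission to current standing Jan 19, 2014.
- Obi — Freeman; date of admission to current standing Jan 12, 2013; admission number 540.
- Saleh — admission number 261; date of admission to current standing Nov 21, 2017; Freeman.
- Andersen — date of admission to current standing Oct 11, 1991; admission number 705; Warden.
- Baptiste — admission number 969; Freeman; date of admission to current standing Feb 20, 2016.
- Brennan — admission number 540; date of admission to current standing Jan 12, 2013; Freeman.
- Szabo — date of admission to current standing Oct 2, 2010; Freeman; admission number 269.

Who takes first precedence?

Andersen

By standing in the guild: Andersen (Warden); then Johansson (Liveryman); then Szabo, Brennan, Obi, Baptiste, Lindqvist and Saleh (Freeman).
Among Szabo, Brennan, Obi, Baptiste, Lindqvist and Saleh, by date of admission to current standing (earlier first): Szabo (Oct 2, 2010) before Brennan and Obi (Jan 12, 2013) before Baptiste and Lindqvist (Feb 20, 2016) before Saleh (Nov 21, 2017).
Brennan and Obi both have admission number 540, so the next rule applies.
Among Brennan and Obi, alphabetically by surname: Brennan before Obi.
Baptiste and Lindqvist both have admission number 969, so the next rule applies.
Among Baptiste and Lindqvist, alphabetically by surname: Baptiste before Lindqvist.
Order: Andersen, Johansson, Szabo, Brennan, Obi, Baptiste, Lindqvist, Saleh.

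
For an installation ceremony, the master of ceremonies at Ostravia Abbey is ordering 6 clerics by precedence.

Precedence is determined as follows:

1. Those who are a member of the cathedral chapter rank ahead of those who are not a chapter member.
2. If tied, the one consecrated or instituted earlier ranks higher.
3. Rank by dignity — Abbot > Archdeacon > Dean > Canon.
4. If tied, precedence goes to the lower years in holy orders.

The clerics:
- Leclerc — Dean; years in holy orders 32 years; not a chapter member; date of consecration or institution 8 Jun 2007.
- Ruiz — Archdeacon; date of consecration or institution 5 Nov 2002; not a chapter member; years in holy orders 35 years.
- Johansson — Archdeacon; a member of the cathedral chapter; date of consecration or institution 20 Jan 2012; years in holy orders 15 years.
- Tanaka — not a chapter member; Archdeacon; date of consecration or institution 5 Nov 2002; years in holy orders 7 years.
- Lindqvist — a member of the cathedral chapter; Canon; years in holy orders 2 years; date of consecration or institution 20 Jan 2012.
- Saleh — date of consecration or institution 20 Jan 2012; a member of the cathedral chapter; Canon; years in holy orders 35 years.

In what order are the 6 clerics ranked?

By the first rule: Johansson, Lindqvist and Saleh (each a member of the cathedral chapter); then Tanaka, Ruiz and Leclerc (each not a chapter member).
Johansson, Lindqvist and Saleh all have date of consecration or institution 20 Jan 2012, so the next rule applies.
Among Johansson, Lindqvist and Saleh, by dignity: Johansson (Archdeacon) before Lindqvist and Saleh (Canon).
Among Lindqvist and Saleh, by years in holy orders (lower first): Lindqvist (2 years) before Saleh (35 years).
Among Tanaka, Ruiz and Leclerc, by date of consecration or institution (earlier first): Tanaka and Ruiz (5 Nov 2002) before Leclerc (8 Jun 2007).
Tanaka and Ruiz are each Archdeacon, so the next rule applies.
Among Tanaka and Ruiz, by years in holy orders (lower first): Tanaka (7 years) before Ruiz (35 years).
Full order: Johansson, Lindqvist, Saleh, Tanaka, Ruiz, Leclerc.

Johansson, Lindqvist, Saleh, Tanaka, Ruiz, Leclerc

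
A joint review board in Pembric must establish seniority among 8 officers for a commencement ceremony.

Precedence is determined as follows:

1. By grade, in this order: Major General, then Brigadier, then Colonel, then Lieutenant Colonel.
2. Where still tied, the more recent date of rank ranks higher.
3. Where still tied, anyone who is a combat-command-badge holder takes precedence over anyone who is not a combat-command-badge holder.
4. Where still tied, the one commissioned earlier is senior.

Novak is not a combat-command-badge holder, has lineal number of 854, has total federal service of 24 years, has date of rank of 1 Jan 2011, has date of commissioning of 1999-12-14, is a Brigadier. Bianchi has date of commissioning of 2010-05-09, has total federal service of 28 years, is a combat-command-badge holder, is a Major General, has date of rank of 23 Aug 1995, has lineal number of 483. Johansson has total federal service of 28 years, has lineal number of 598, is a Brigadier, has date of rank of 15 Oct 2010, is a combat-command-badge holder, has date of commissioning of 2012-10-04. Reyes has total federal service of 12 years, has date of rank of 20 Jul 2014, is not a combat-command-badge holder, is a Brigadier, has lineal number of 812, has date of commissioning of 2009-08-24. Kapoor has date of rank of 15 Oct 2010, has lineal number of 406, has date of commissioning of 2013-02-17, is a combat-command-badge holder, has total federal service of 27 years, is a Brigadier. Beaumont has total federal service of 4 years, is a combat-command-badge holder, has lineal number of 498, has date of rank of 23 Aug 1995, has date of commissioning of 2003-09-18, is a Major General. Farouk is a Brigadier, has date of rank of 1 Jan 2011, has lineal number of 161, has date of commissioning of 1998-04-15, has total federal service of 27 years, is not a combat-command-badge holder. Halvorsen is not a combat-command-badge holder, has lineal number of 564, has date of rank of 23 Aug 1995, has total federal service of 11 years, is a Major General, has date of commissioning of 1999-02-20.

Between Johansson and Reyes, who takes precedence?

Reyes

By grade: Beaumont, Bianchi and Halvorsen (Major General); then Reyes, Farouk, Novak, Johansson and Kapoor (Brigadier).
Beaumont, Bianchi and Halvorsen all have date of rank 23 Aug 1995, so the next rule applies.
Among Beaumont, Bianchi and Halvorsen, a combat-command-badge holder before not a combat-command-badge holder: Beaumont and Bianchi (a combat-command-badge holder) before Halvorsen (not a combat-command-badge holder).
Among Beaumont and Bianchi, by date of commissioning (earlier first): Beaumont (2003-09-18) before Bianchi (2010-05-09).
Among Reyes, Farouk, Novak, Johansson and Kapoor, by date of rank (later first): Reyes (20 Jul 2014) before Farouk and Novak (1 Jan 2011) before Johansson and Kapoor (15 Oct 2010).
Farouk and Novak are each not a combat-command-badge holder, so the next rule applies.
Among Farouk and Novak, by date of commissioning (earlier first): Farouk (1998-04-15) before Novak (1999-12-14).
Johansson and Kapoor are each a combat-command-badge holder, so the next rule applies.
Among Johansson and Kapoor, by date of commissioning (earlier first): Johansson (2012-10-04) before Kapoor (2013-02-17).
So Reyes takes precedence.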